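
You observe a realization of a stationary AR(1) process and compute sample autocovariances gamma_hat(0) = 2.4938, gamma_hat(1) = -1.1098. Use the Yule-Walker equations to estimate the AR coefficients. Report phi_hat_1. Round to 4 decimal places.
\hat\phi_{1} = -0.4450

The Yule-Walker equations for an AR(p) process read, in matrix form,
  Gamma_p phi = r_p,   with   (Gamma_p)_{ij} = gamma(|i - j|),
                       (r_p)_i = gamma(i),   i,j = 1..p.
Substitute the sample gammas (Toeplitz matrix and right-hand side of size 1):
  Gamma_p = [[2.4938]]
  r_p     = [-1.1098]
With p = 1 this is the single equation gamma(0) phi_1 = gamma(1):
  phi_hat_1 = gamma(1) / gamma(0) = -1.1098 / 2.4938 = -0.4450.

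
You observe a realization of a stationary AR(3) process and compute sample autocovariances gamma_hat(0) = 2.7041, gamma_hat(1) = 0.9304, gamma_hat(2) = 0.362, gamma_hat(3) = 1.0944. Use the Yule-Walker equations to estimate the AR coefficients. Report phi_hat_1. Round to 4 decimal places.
\hat\phi_{1} = 0.3310

The Yule-Walker equations for an AR(p) process read, in matrix form,
  Gamma_p phi = r_p,   with   (Gamma_p)_{ij} = gamma(|i - j|),
                       (r_p)_i = gamma(i),   i,j = 1..p.
Substitute the sample gammas (Toeplitz matrix and right-hand side of size 3):
  Gamma_p = [[2.7041, 0.9304, 0.362], [0.9304, 2.7041, 0.9304], [0.362, 0.9304, 2.7041]]
  r_p     = [0.9304, 0.362, 1.0944]
Written out (R1..R3):
  (R1) 2.7041 phi_1 + 0.9304 phi_2 + 0.362 phi_3 = 0.9304
  (R2) 0.9304 phi_1 + 2.7041 phi_2 + 0.9304 phi_3 = 0.362
  (R3) 0.362 phi_1 + 0.9304 phi_2 + 2.7041 phi_3 = 1.0944
Gaussian elimination:
  R2 <- R2 - (0.9304/2.7041) R1 = R2 - (0.34407) R1:  2.383977 phi_2 + 0.805847 phi_3 = 0.041877
  R3 <- R3 - (0.362/2.7041) R1 = R3 - (0.133871) R1:  0.805847 phi_2 + 2.655639 phi_3 = 0.969847
  R3 <- R3 - (0.805847/2.383977) R2 = R3 - (0.338026) R2:  2.383242 phi_3 = 0.955691
Back-substitution:
  phi_hat_3 = 0.955691 / 2.383242 = 0.401005
  phi_hat_2 = (0.041877 - (0.805847)(0.401005)) / 2.383977 = -0.117984
  phi_hat_1 = (0.9304 - (0.9304)(-0.117984) - (0.362)(0.401005)) / 2.7041 = 0.330982
So phi_hat = [0.3310, -0.1180, 0.4010].
Therefore phi_hat_1 = 0.3310.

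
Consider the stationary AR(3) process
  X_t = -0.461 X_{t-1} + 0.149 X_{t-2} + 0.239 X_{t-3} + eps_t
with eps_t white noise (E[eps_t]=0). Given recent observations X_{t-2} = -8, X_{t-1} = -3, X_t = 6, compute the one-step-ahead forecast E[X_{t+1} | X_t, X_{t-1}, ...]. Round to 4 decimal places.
E[X_{t+1} \mid \mathcal F_t] = -5.1250

For an AR(p) model X_t = c + sum_i phi_i X_{t-i} + eps_t, the
one-step-ahead conditional mean is
  E[X_{t+1} | X_t, ...] = c + sum_i phi_i X_{t+1-i}.
Substitute known values:
  E[X_{t+1} | ...] = (-0.461) * (6) + (0.149) * (-3) + (0.239) * (-8)
                   = -5.1250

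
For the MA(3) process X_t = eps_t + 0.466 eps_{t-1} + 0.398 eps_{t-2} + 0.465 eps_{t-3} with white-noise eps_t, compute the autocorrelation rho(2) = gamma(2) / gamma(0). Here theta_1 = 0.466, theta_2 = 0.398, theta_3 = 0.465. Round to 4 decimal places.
\rho(2) = 0.3862

For an MA(q) process with theta_0 = 1, the autocovariance is
  gamma(k) = sigma^2 * sum_{i=0..q-k} theta_i * theta_{i+k},
and rho(k) = gamma(k) / gamma(0). Sigma^2 cancels.
  numerator   = (1)*(0.398) + (0.466)*(0.465) = 0.61469.
  denominator = (1)^2 + (0.466)^2 + (0.398)^2 + (0.465)^2 = 1.591785.
  rho(2) = 0.61469 / 1.591785 = 0.3862.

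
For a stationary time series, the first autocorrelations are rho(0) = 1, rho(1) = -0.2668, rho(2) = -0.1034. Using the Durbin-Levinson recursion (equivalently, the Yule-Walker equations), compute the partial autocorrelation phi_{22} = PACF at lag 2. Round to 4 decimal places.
\phi_{22} = -0.1880

The PACF at lag k is phi_{kk}, the last component of the solution
to the Yule-Walker system G_k phi = r_k where
  (G_k)_{ij} = rho(|i - j|), (r_k)_i = rho(i), i,j = 1..k.
Equivalently, Durbin-Levinson gives phi_{kk} iteratively:
  phi_{11} = rho(1)
  phi_{kk} = [rho(k) - sum_{j=1..k-1} phi_{k-1,j} rho(k-j)]
            / [1 - sum_{j=1..k-1} phi_{k-1,j} rho(j)],
  phi_{k,j} = phi_{k-1,j} - phi_{kk} phi_{k-1,k-j},  j = 1..k-1.
Step k = 1:
  phi_11 = rho(1) = -0.2668.
Step k = 2:
  phi_22 = [rho(2) - phi_11 rho(1)] / [1 - phi_11 rho(1)] = [-0.1034 - (-0.2668)(-0.2668)] / [1 - (-0.2668)(-0.2668)]
         = -0.17458224 / 0.92881776 = -0.188.
Therefore phi_{22} = -0.1880.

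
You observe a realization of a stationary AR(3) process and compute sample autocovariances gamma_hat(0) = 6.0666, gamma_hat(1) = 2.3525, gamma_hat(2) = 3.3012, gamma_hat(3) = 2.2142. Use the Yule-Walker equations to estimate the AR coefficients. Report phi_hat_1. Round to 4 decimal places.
\hat\phi_{1} = 0.1580

The Yule-Walker equations for an AR(p) process read, in matrix form,
  Gamma_p phi = r_p,   with   (Gamma_p)_{ij} = gamma(|i - j|),
                       (r_p)_i = gamma(i),   i,j = 1..p.
Substitute the sample gammas (Toeplitz matrix and right-hand side of size 3):
  Gamma_p = [[6.0666, 2.3525, 3.3012], [2.3525, 6.0666, 2.3525], [3.3012, 2.3525, 6.0666]]
  r_p     = [2.3525, 3.3012, 2.2142]
Written out (R1..R3):
  (R1) 6.0666 phi_1 + 2.3525 phi_2 + 3.3012 phi_3 = 2.3525
  (R2) 2.3525 phi_1 + 6.0666 phi_2 + 2.3525 phi_3 = 3.3012
  (R3) 3.3012 phi_1 + 2.3525 phi_2 + 6.0666 phi_3 = 2.2142
Gaussian elimination:
  R2 <- R2 - (2.3525/6.0666) R1 = R2 - (0.387779) R1:  5.15435 phi_2 + 1.072364 phi_3 = 2.38895
  R3 <- R3 - (3.3012/6.0666) R1 = R3 - (0.54416) R1:  1.072364 phi_2 + 4.27022 phi_3 = 0.934064
  R3 <- R3 - (1.072364/5.15435) R2 = R3 - (0.20805) R2:  4.047114 phi_3 = 0.437042
Back-substitution:
  phi_hat_3 = 0.437042 / 4.047114 = 0.107989
  phi_hat_2 = (2.38895 - (1.072364)(0.107989)) / 5.15435 = 0.441015
  phi_hat_1 = (2.3525 - (2.3525)(0.441015) - (3.3012)(0.107989)) / 6.0666 = 0.157999
So phi_hat = [0.1580, 0.4410, 0.1080].
Therefore phi_hat_1 = 0.1580.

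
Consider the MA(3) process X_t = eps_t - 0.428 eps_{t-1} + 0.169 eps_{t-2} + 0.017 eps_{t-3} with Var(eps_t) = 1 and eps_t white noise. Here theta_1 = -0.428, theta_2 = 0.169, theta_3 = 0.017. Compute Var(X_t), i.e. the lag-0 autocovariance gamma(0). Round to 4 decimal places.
\gamma(0) = 1.2120

For an MA(q) process X_t = eps_t + sum_i theta_i eps_{t-i} with
Var(eps_t) = sigma^2, the variance is
  gamma(0) = sigma^2 * (1 + sum_i theta_i^2).
  sum_i theta_i^2 = (-0.428)^2 + (0.169)^2 + (0.017)^2 = 0.183184 + 0.028561 + 0.000289 = 0.212034.
  gamma(0) = 1 * (1 + 0.212034) = 1 * 1.212034 = 1.212034, which rounds to 1.2120.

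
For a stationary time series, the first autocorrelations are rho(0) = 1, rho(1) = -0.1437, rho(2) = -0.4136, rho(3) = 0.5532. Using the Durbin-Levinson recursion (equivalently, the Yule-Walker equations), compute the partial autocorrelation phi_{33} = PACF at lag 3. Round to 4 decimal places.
\phi_{33} = 0.5131

The PACF at lag k is phi_{kk}, the last component of the solution
to the Yule-Walker system G_k phi = r_k where
  (G_k)_{ij} = rho(|i - j|), (r_k)_i = rho(i), i,j = 1..k.
Equivalently, Durbin-Levinson gives phi_{kk} iteratively:
  phi_{11} = rho(1)
  phi_{kk} = [rho(k) - sum_{j=1..k-1} phi_{k-1,j} rho(k-j)]
            / [1 - sum_{j=1..k-1} phi_{k-1,j} rho(j)],
  phi_{k,j} = phi_{k-1,j} - phi_{kk} phi_{k-1,k-j},  j = 1..k-1.
Step k = 1:
  phi_11 = rho(1) = -0.1437.
Step k = 2:
  phi_22 = [rho(2) - phi_11 rho(1)] / [1 - phi_11 rho(1)] = [-0.4136 - (-0.1437)(-0.1437)] / [1 - (-0.1437)(-0.1437)]
         = -0.43424969 / 0.97935031 = -0.443406.
  Update: phi_21 = phi_11 - phi_22 phi_11 = -0.1437 - (-0.443406)(-0.1437) = -0.207417.
Step k = 3:
  phi_33 = [rho(3) - phi_21 rho(2) - phi_22 rho(1)] / [1 - phi_21 rho(1) - phi_22 rho(2)]
    numerator   = 0.5532 - (-0.207417)(-0.4136) - (-0.443406)(-0.1437) = 0.40369473
    denominator = 1 - (-0.207417)(-0.1437) - (-0.443406)(-0.4136) = 0.78680144
  phi_33 = 0.40369473 / 0.78680144 = 0.5131.
Therefore phi_{33} = 0.5131.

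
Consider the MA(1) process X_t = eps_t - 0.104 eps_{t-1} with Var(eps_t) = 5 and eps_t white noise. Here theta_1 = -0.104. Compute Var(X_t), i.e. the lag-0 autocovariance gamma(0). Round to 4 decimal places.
\gamma(0) = 5.0541

For an MA(q) process X_t = eps_t + sum_i theta_i eps_{t-i} with
Var(eps_t) = sigma^2, the variance is
  gamma(0) = sigma^2 * (1 + sum_i theta_i^2).
  sum_i theta_i^2 = (-0.104)^2 = 0.010816.
  gamma(0) = 5 * (1 + 0.010816) = 5 * 1.010816 = 5.05408, which rounds to 5.0541.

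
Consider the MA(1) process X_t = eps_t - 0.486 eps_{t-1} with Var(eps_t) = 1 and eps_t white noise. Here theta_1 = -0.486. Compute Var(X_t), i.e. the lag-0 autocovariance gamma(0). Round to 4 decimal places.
\gamma(0) = 1.2362

For an MA(q) process X_t = eps_t + sum_i theta_i eps_{t-i} with
Var(eps_t) = sigma^2, the variance is
  gamma(0) = sigma^2 * (1 + sum_i theta_i^2).
  sum_i theta_i^2 = (-0.486)^2 = 0.236196.
  gamma(0) = 1 * (1 + 0.236196) = 1 * 1.236196 = 1.236196, which rounds to 1.2362.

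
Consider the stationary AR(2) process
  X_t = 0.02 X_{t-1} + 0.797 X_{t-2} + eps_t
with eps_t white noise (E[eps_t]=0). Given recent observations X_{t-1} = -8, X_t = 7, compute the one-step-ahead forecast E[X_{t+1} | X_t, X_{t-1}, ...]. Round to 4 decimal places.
E[X_{t+1} \mid \mathcal F_t] = -6.2360

For an AR(p) model X_t = c + sum_i phi_i X_{t-i} + eps_t, the
one-step-ahead conditional mean is
  E[X_{t+1} | X_t, ...] = c + sum_i phi_i X_{t+1-i}.
Substitute known values:
  E[X_{t+1} | ...] = (0.02) * (7) + (0.797) * (-8)
                   = -6.2360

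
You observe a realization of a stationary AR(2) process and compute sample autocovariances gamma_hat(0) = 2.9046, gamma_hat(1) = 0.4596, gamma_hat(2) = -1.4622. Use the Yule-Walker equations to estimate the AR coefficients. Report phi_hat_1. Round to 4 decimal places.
\hat\phi_{1} = 0.2440

The Yule-Walker equations for an AR(p) process read, in matrix form,
  Gamma_p phi = r_p,   with   (Gamma_p)_{ij} = gamma(|i - j|),
                       (r_p)_i = gamma(i),   i,j = 1..p.
Substitute the sample gammas (Toeplitz matrix and right-hand side of size 2):
  Gamma_p = [[2.9046, 0.4596], [0.4596, 2.9046]]
  r_p     = [0.4596, -1.4622]
Written out:
  2.9046 phi_1 + 0.4596 phi_2 = 0.4596
  0.4596 phi_1 + 2.9046 phi_2 = -1.4622
Solve by Cramer's rule:
  det = gamma(0)^2 - gamma(1)^2 = (2.9046)^2 - (0.4596)^2 = 8.43670116 - 0.21123216 = 8.225469
  phi_hat_1 = [gamma(1) gamma(0) - gamma(1) gamma(2)] / det = [(0.4596)(2.9046) - (0.4596)(-1.4622)] / 8.225469 = 2.00698128 / 8.225469 = 0.244
  phi_hat_2 = [gamma(0) gamma(2) - gamma(1)^2] / det = [(2.9046)(-1.4622) - (0.4596)^2] / 8.225469 = -4.45833828 / 8.225469 = -0.542
So phi_hat = [0.2440, -0.5420].
Therefore phi_hat_1 = 0.2440.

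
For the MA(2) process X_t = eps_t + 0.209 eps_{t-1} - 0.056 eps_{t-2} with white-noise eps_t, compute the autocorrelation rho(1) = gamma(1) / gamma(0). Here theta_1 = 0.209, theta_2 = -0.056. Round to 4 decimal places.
\rho(1) = 0.1885

For an MA(q) process with theta_0 = 1, the autocovariance is
  gamma(k) = sigma^2 * sum_{i=0..q-k} theta_i * theta_{i+k},
and rho(k) = gamma(k) / gamma(0). Sigma^2 cancels.
  numerator   = (1)*(0.209) + (0.209)*(-0.056) = 0.197296.
  denominator = (1)^2 + (0.209)^2 + (-0.056)^2 = 1.046817.
  rho(1) = 0.197296 / 1.046817 = 0.1885.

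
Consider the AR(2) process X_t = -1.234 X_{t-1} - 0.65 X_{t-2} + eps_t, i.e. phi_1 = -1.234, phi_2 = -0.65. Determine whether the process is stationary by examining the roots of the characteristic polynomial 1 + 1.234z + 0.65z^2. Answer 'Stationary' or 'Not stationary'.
\text{Stationary}

The AR(p) characteristic polynomial is P(z) = 1 + 1.234z + 0.65z^2.
Stationarity requires all roots to lie outside the unit circle, i.e. |z| > 1 for every root.
Set 1 + (1.234) z + (0.65) z^2 = 0, i.e. a z^2 + b z + c = 0 with a = 0.65, b = 1.234, c = 1.
Discriminant D = b^2 - 4ac = (1.234)^2 - 4*(0.65)*1 = 1.522756 - (2.6) = -1.077244.
D < 0, so the roots are the complex-conjugate pair z = (-b +/- i sqrt(-D)) / (2a) = -0.9492 +/- 0.7984i.
For a conjugate pair |z|^2 = z * conj(z) = (product of roots) = c/a = 1/(0.65) = 1.538462, so |z| = sqrt(1.538462) = 1.2403 for both roots.
Moduli of all roots: 1.2403, 1.2403.
All moduli strictly greater than 1? Yes.
Verdict: Stationary.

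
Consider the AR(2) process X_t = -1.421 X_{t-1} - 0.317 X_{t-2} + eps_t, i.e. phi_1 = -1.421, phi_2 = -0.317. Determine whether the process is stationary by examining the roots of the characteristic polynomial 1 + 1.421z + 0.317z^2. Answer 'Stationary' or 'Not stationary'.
\text{Not stationary}

The AR(p) characteristic polynomial is P(z) = 1 + 1.421z + 0.317z^2.
Stationarity requires all roots to lie outside the unit circle, i.e. |z| > 1 for every root.
Set 1 + (1.421) z + (0.317) z^2 = 0, i.e. a z^2 + b z + c = 0 with a = 0.317, b = 1.421, c = 1.
Discriminant D = b^2 - 4ac = (1.421)^2 - 4*(0.317)*1 = 2.019241 - (1.268) = 0.751241.
D >= 0, so the roots are real: z = (-b +/- sqrt(D)) / (2a) = (-1.421 +/- 0.866742) / (0.634).
  z_1 = (-1.421 + 0.866742) / (0.634) = -0.8742,   |z_1| = 0.8742.
  z_2 = (-1.421 - 0.866742) / (0.634) = -3.6084,   |z_2| = 3.6084.
Moduli of all roots: 0.8742, 3.6084.
All moduli strictly greater than 1? No.
Verdict: Not stationary.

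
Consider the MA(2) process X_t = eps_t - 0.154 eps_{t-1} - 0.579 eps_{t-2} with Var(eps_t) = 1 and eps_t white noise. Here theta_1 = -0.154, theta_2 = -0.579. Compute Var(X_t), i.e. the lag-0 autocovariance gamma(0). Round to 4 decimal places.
\gamma(0) = 1.3590

For an MA(q) process X_t = eps_t + sum_i theta_i eps_{t-i} with
Var(eps_t) = sigma^2, the variance is
  gamma(0) = sigma^2 * (1 + sum_i theta_i^2).
  sum_i theta_i^2 = (-0.154)^2 + (-0.579)^2 = 0.023716 + 0.335241 = 0.358957.
  gamma(0) = 1 * (1 + 0.358957) = 1 * 1.358957 = 1.358957, which rounds to 1.3590.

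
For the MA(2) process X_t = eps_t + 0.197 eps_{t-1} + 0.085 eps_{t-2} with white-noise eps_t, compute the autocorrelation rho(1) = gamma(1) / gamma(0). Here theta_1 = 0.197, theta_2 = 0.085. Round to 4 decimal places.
\rho(1) = 0.2043

For an MA(q) process with theta_0 = 1, the autocovariance is
  gamma(k) = sigma^2 * sum_{i=0..q-k} theta_i * theta_{i+k},
and rho(k) = gamma(k) / gamma(0). Sigma^2 cancels.
  numerator   = (1)*(0.197) + (0.197)*(0.085) = 0.213745.
  denominator = (1)^2 + (0.197)^2 + (0.085)^2 = 1.046034.
  rho(1) = 0.213745 / 1.046034 = 0.2043.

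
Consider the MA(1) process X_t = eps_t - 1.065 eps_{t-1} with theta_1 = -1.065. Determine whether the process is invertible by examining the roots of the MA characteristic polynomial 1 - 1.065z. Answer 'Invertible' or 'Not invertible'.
\text{Not invertible}

The MA(q) characteristic polynomial is P(z) = 1 - 1.065z.
Invertibility requires all roots to lie outside the unit circle, i.e. |z| > 1 for every root.
This is linear in z: 1 + (-1.065) z = 0  =>  z = -1/(-1.065) = 0.938967,  |z| = 0.938967.
Moduli of all roots: 0.9390.
All moduli strictly greater than 1? No.
Verdict: Not invertible.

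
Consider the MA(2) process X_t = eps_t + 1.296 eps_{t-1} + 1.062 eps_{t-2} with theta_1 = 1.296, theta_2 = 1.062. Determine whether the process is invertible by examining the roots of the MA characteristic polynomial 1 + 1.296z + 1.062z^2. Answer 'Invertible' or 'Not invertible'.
\text{Not invertible}

The MA(q) characteristic polynomial is P(z) = 1 + 1.296z + 1.062z^2.
Invertibility requires all roots to lie outside the unit circle, i.e. |z| > 1 for every root.
Set 1 + (1.296) z + (1.062) z^2 = 0, i.e. a z^2 + b z + c = 0 with a = 1.062, b = 1.296, c = 1.
Discriminant D = b^2 - 4ac = (1.296)^2 - 4*(1.062)*1 = 1.679616 - (4.248) = -2.568384.
D < 0, so the roots are the complex-conjugate pair z = (-b +/- i sqrt(-D)) / (2a) = -0.6102 +/- 0.7545i.
For a conjugate pair |z|^2 = z * conj(z) = (product of roots) = c/a = 1/(1.062) = 0.94162, so |z| = sqrt(0.94162) = 0.9704 for both roots.
Moduli of all roots: 0.9704, 0.9704.
All moduli strictly greater than 1? No.
Verdict: Not invertible.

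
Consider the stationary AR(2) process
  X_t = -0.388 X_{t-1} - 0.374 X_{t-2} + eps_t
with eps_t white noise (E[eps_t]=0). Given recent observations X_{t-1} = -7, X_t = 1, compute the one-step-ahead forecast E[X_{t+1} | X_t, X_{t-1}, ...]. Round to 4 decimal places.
E[X_{t+1} \mid \mathcal F_t] = 2.2300

For an AR(p) model X_t = c + sum_i phi_i X_{t-i} + eps_t, the
one-step-ahead conditional mean is
  E[X_{t+1} | X_t, ...] = c + sum_i phi_i X_{t+1-i}.
Substitute known values:
  E[X_{t+1} | ...] = (-0.388) * (1) + (-0.374) * (-7)
                   = 2.2300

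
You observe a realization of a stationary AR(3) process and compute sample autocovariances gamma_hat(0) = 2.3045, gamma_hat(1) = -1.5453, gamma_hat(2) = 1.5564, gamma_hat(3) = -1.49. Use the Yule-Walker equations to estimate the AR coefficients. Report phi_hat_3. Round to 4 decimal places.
\hat\phi_{3} = -0.2281

The Yule-Walker equations for an AR(p) process read, in matrix form,
  Gamma_p phi = r_p,   with   (Gamma_p)_{ij} = gamma(|i - j|),
                       (r_p)_i = gamma(i),   i,j = 1..p.
Substitute the sample gammas (Toeplitz matrix and right-hand side of size 3):
  Gamma_p = [[2.3045, -1.5453, 1.5564], [-1.5453, 2.3045, -1.5453], [1.5564, -1.5453, 2.3045]]
  r_p     = [-1.5453, 1.5564, -1.49]
Written out (R1..R3):
  (R1) 2.3045 phi_1 - 1.5453 phi_2 + 1.5564 phi_3 = -1.5453
  (R2) -1.5453 phi_1 + 2.3045 phi_2 - 1.5453 phi_3 = 1.5564
  (R3) 1.5564 phi_1 - 1.5453 phi_2 + 2.3045 phi_3 = -1.49
Gaussian elimination:
  R2 <- R2 - (-1.5453/2.3045) R1 = R2 - (-0.670558) R1:  1.268287 phi_2 - 0.501644 phi_3 = 0.520187
  R3 <- R3 - (1.5564/2.3045) R1 = R3 - (0.675374) R1:  -0.501644 phi_2 + 1.253347 phi_3 = -0.446344
  R3 <- R3 - (-0.501644/1.268287) R2 = R3 - (-0.395529) R2:  1.054933 phi_3 = -0.240595
Back-substitution:
  phi_hat_3 = -0.240595 / 1.054933 = -0.228067
  phi_hat_2 = (0.520187 - (-0.501644)(-0.228067)) / 1.268287 = 0.319942
  phi_hat_1 = (-1.5453 - (-1.5453)(0.319942) - (1.5564)(-0.228067)) / 2.3045 = -0.301987
So phi_hat = [-0.3020, 0.3199, -0.2281].
Therefore phi_hat_3 = -0.2281.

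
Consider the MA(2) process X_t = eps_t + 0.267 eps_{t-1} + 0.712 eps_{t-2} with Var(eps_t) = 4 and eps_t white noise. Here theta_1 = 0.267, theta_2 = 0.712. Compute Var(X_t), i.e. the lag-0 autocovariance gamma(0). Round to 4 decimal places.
\gamma(0) = 6.3129

For an MA(q) process X_t = eps_t + sum_i theta_i eps_{t-i} with
Var(eps_t) = sigma^2, the variance is
  gamma(0) = sigma^2 * (1 + sum_i theta_i^2).
  sum_i theta_i^2 = (0.267)^2 + (0.712)^2 = 0.071289 + 0.506944 = 0.578233.
  gamma(0) = 4 * (1 + 0.578233) = 4 * 1.578233 = 6.312932, which rounds to 6.3129.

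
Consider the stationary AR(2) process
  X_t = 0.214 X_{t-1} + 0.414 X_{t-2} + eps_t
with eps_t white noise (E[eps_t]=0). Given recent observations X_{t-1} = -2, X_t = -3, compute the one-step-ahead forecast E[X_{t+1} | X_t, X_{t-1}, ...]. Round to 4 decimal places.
E[X_{t+1} \mid \mathcal F_t] = -1.4700

For an AR(p) model X_t = c + sum_i phi_i X_{t-i} + eps_t, the
one-step-ahead conditional mean is
  E[X_{t+1} | X_t, ...] = c + sum_i phi_i X_{t+1-i}.
Substitute known values:
  E[X_{t+1} | ...] = (0.214) * (-3) + (0.414) * (-2)
                   = -1.4700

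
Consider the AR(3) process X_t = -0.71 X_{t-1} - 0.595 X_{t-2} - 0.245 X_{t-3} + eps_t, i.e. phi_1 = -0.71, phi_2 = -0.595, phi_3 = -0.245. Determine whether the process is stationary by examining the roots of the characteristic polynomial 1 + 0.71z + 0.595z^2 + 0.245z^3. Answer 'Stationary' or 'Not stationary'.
\text{Stationary}

The AR(p) characteristic polynomial is P(z) = 1 + 0.71z + 0.595z^2 + 0.245z^3.
Stationarity requires all roots to lie outside the unit circle, i.e. |z| > 1 for every root.
Degree 3: look for a simple real root z0 first, then factor out (1 - z/z0) and solve the remaining quadratic.
Testing z0 = -2: P(-2) = 1 + (0.71)(-2) + (0.595)(-2)^2 + (0.245)(-2)^3
  = 1 + (-1.42) + (2.38) + (-1.96) = 0.  So z_0 = -2 is a root, |z_0| = 2.
Divide out the factor (1 + 0.5 z) = (1 - z/z0) (since 1/z0 = -0.5):
  P(z) = (1 + 0.5 z)(1 + (0.21) z + (0.49) z^2)
  [check: z-coef 0.21 - (-0.5) = 0.71; z^2-coef 0.49 - (-0.5)(0.21) = 0.595; z^3-coef -(-0.5)(0.49) = 0.245.]
Remaining roots from the quadratic factor 1 + (0.21) z + (0.49) z^2:
  Set 1 + (0.21) z + (0.49) z^2 = 0, i.e. a z^2 + b z + c = 0 with a = 0.49, b = 0.21, c = 1.
  Discriminant D = b^2 - 4ac = (0.21)^2 - 4*(0.49)*1 = 0.0441 - (1.96) = -1.9159.
  D < 0, so the roots are the complex-conjugate pair z = (-b +/- i sqrt(-D)) / (2a) = -0.2143 +/- 1.4124i.
  For a conjugate pair |z|^2 = z * conj(z) = (product of roots) = c/a = 1/(0.49) = 2.040816, so |z| = sqrt(2.040816) = 1.4286 for both roots.
Moduli of all roots: 2.0000, 1.4286, 1.4286.
All moduli strictly greater than 1? Yes.
Verdict: Stationary.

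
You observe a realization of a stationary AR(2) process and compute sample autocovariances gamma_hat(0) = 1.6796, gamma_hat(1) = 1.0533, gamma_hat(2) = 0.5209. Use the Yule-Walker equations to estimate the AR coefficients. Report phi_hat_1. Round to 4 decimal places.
\hat\phi_{1} = 0.7130

The Yule-Walker equations for an AR(p) process read, in matrix form,
  Gamma_p phi = r_p,   with   (Gamma_p)_{ij} = gamma(|i - j|),
                       (r_p)_i = gamma(i),   i,j = 1..p.
Substitute the sample gammas (Toeplitz matrix and right-hand side of size 2):
  Gamma_p = [[1.6796, 1.0533], [1.0533, 1.6796]]
  r_p     = [1.0533, 0.5209]
Written out:
  1.6796 phi_1 + 1.0533 phi_2 = 1.0533
  1.0533 phi_1 + 1.6796 phi_2 = 0.5209
Solve by Cramer's rule:
  det = gamma(0)^2 - gamma(1)^2 = (1.6796)^2 - (1.0533)^2 = 2.82105616 - 1.10944089 = 1.71161527
  phi_hat_1 = [gamma(1) gamma(0) - gamma(1) gamma(2)] / det = [(1.0533)(1.6796) - (1.0533)(0.5209)] / 1.71161527 = 1.22045871 / 1.71161527 = 0.713
  phi_hat_2 = [gamma(0) gamma(2) - gamma(1)^2] / det = [(1.6796)(0.5209) - (1.0533)^2] / 1.71161527 = -0.23453725 / 1.71161527 = -0.137
So phi_hat = [0.7130, -0.1370].
Therefore phi_hat_1 = 0.7130.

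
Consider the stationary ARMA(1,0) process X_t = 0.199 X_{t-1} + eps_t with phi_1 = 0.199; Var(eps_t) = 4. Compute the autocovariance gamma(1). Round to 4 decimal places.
\gamma(1) = 0.8288

Multiply the model equation by X_{t-k} and take expectations. With theta_0 = psi_0 = 1 and psi_j the MA(infinity) weights, this gives
  gamma(k) - sum_i phi_i gamma(k-i) = c_k,
  c_k = sigma^2 * sum_{j=k..q} theta_j psi_{j-k}   (c_k = 0 for k > q),
using gamma(-m) = gamma(m).
Pure AR (q = 0): c_0 = sigma^2 = 4, c_k = 0 for k >= 1.
Equations for k = 0 and k = 1 (AR order 1):
  gamma(0) = phi_1 gamma(1) + c_0
  gamma(1) = phi_1 gamma(0) + c_1
Substituting the second into the first: gamma(0) (1 - phi_1^2) = c_0 + phi_1 c_1, so
  gamma(0) = c_0 / (1 - phi_1^2) = 4 / (1 - (0.199)^2) = 4 / 0.960399 = 4.164936.
  gamma(1) = phi_1 gamma(0) = (0.199)(4.164936) = 0.828822.
Therefore gamma(1) = 0.8288 (to 4 decimal places).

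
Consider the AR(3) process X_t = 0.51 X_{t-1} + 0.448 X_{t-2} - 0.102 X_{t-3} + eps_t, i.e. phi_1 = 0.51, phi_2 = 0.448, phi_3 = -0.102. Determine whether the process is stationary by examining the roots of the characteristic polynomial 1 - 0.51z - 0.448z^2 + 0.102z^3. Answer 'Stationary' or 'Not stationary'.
\text{Stationary}

The AR(p) characteristic polynomial is P(z) = 1 - 0.51z - 0.448z^2 + 0.102z^3.
Stationarity requires all roots to lie outside the unit circle, i.e. |z| > 1 for every root.
Degree 3: look for a simple real root z0 first, then factor out (1 - z/z0) and solve the remaining quadratic.
Testing z0 = 5: P(5) = 1 + (-0.51)(5) + (-0.448)(5)^2 + (0.102)(5)^3
  = 1 + (-2.55) + (-11.2) + (12.75) = 0.  So z_0 = 5 is a root, |z_0| = 5.
Divide out the factor (1 - 0.2 z) = (1 - z/z0) (since 1/z0 = 0.2):
  P(z) = (1 - 0.2 z)(1 + (-0.31) z + (-0.51) z^2)
  [check: z-coef -0.31 - (0.2) = -0.51; z^2-coef -0.51 - (0.2)(-0.31) = -0.448; z^3-coef -(0.2)(-0.51) = 0.102.]
Remaining roots from the quadratic factor 1 + (-0.31) z + (-0.51) z^2:
  Set 1 + (-0.31) z + (-0.51) z^2 = 0, i.e. a z^2 + b z + c = 0 with a = -0.51, b = -0.31, c = 1.
  Discriminant D = b^2 - 4ac = (-0.31)^2 - 4*(-0.51)*1 = 0.0961 - (-2.04) = 2.1361.
  D >= 0, so the roots are real: z = (-b +/- sqrt(D)) / (2a) = (0.31 +/- 1.46154) / (-1.02).
    z_1 = (0.31 + 1.46154) / (-1.02) = -1.7368,   |z_1| = 1.7368.
    z_2 = (0.31 - 1.46154) / (-1.02) = 1.129,   |z_2| = 1.129.
Moduli of all roots: 5.0000, 1.7368, 1.1290.
All moduli strictly greater than 1? Yes.
Verdict: Stationary.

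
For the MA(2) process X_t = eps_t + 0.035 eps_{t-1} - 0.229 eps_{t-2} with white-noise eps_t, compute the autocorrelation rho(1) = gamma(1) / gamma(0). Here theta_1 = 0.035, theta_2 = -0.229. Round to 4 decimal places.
\rho(1) = 0.0256

For an MA(q) process with theta_0 = 1, the autocovariance is
  gamma(k) = sigma^2 * sum_{i=0..q-k} theta_i * theta_{i+k},
and rho(k) = gamma(k) / gamma(0). Sigma^2 cancels.
  numerator   = (1)*(0.035) + (0.035)*(-0.229) = 0.026985.
  denominator = (1)^2 + (0.035)^2 + (-0.229)^2 = 1.053666.
  rho(1) = 0.026985 / 1.053666 = 0.0256.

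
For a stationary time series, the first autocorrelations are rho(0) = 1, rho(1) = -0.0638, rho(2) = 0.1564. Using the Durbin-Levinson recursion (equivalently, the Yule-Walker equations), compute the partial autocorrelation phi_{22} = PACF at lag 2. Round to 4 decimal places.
\phi_{22} = 0.1530

The PACF at lag k is phi_{kk}, the last component of the solution
to the Yule-Walker system G_k phi = r_k where
  (G_k)_{ij} = rho(|i - j|), (r_k)_i = rho(i), i,j = 1..k.
Equivalently, Durbin-Levinson gives phi_{kk} iteratively:
  phi_{11} = rho(1)
  phi_{kk} = [rho(k) - sum_{j=1..k-1} phi_{k-1,j} rho(k-j)]
            / [1 - sum_{j=1..k-1} phi_{k-1,j} rho(j)],
  phi_{k,j} = phi_{k-1,j} - phi_{kk} phi_{k-1,k-j},  j = 1..k-1.
Step k = 1:
  phi_11 = rho(1) = -0.0638.
Step k = 2:
  phi_22 = [rho(2) - phi_11 rho(1)] / [1 - phi_11 rho(1)] = [0.1564 - (-0.0638)(-0.0638)] / [1 - (-0.0638)(-0.0638)]
         = 0.15232956 / 0.99592956 = 0.153.
Therefore phi_{22} = 0.1530.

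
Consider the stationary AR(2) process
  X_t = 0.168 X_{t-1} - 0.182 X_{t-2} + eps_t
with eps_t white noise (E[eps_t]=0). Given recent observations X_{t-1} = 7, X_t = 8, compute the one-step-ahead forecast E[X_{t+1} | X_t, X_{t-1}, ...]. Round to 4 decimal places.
E[X_{t+1} \mid \mathcal F_t] = 0.0700

For an AR(p) model X_t = c + sum_i phi_i X_{t-i} + eps_t, the
one-step-ahead conditional mean is
  E[X_{t+1} | X_t, ...] = c + sum_i phi_i X_{t+1-i}.
Substitute known values:
  E[X_{t+1} | ...] = (0.168) * (8) + (-0.182) * (7)
                   = 0.0700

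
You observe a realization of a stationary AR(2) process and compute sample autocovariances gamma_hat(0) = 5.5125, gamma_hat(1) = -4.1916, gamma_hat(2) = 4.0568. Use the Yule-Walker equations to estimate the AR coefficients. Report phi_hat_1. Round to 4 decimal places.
\hat\phi_{1} = -0.4760

The Yule-Walker equations for an AR(p) process read, in matrix form,
  Gamma_p phi = r_p,   with   (Gamma_p)_{ij} = gamma(|i - j|),
                       (r_p)_i = gamma(i),   i,j = 1..p.
Substitute the sample gammas (Toeplitz matrix and right-hand side of size 2):
  Gamma_p = [[5.5125, -4.1916], [-4.1916, 5.5125]]
  r_p     = [-4.1916, 4.0568]
Written out:
  5.5125 phi_1 - 4.1916 phi_2 = -4.1916
  -4.1916 phi_1 + 5.5125 phi_2 = 4.0568
Solve by Cramer's rule:
  det = gamma(0)^2 - gamma(1)^2 = (5.5125)^2 - (-4.1916)^2 = 30.38765625 - 17.56951056 = 12.81814569
  phi_hat_1 = [gamma(1) gamma(0) - gamma(1) gamma(2)] / det = [(-4.1916)(5.5125) - (-4.1916)(4.0568)] / 12.81814569 = -6.10171212 / 12.81814569 = -0.476
  phi_hat_2 = [gamma(0) gamma(2) - gamma(1)^2] / det = [(5.5125)(4.0568) - (-4.1916)^2] / 12.81814569 = 4.79359944 / 12.81814569 = 0.374
So phi_hat = [-0.4760, 0.3740].
Therefore phi_hat_1 = -0.4760.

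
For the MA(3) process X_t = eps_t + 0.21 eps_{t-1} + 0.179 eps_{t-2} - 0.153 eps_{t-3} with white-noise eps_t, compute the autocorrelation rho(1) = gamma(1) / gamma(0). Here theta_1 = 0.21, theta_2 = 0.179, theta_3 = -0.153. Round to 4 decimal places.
\rho(1) = 0.2003

For an MA(q) process with theta_0 = 1, the autocovariance is
  gamma(k) = sigma^2 * sum_{i=0..q-k} theta_i * theta_{i+k},
and rho(k) = gamma(k) / gamma(0). Sigma^2 cancels.
  numerator   = (1)*(0.21) + (0.21)*(0.179) + (0.179)*(-0.153) = 0.220203.
  denominator = (1)^2 + (0.21)^2 + (0.179)^2 + (-0.153)^2 = 1.09955.
  rho(1) = 0.220203 / 1.09955 = 0.2003.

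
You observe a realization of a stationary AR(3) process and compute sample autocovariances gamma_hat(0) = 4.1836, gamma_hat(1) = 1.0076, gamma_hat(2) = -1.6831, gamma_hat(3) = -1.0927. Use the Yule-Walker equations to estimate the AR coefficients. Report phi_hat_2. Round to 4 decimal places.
\hat\phi_{2} = -0.4890

The Yule-Walker equations for an AR(p) process read, in matrix form,
  Gamma_p phi = r_p,   with   (Gamma_p)_{ij} = gamma(|i - j|),
                       (r_p)_i = gamma(i),   i,j = 1..p.
Substitute the sample gammas (Toeplitz matrix and right-hand side of size 3):
  Gamma_p = [[4.1836, 1.0076, -1.6831], [1.0076, 4.1836, 1.0076], [-1.6831, 1.0076, 4.1836]]
  r_p     = [1.0076, -1.6831, -1.0927]
Written out (R1..R3):
  (R1) 4.1836 phi_1 + 1.0076 phi_2 - 1.6831 phi_3 = 1.0076
  (R2) 1.0076 phi_1 + 4.1836 phi_2 + 1.0076 phi_3 = -1.6831
  (R3) -1.6831 phi_1 + 1.0076 phi_2 + 4.1836 phi_3 = -1.0927
Gaussian elimination:
  R2 <- R2 - (1.0076/4.1836) R1 = R2 - (0.240845) R1:  3.940924 phi_2 + 1.412967 phi_3 = -1.925776
  R3 <- R3 - (-1.6831/4.1836) R1 = R3 - (-0.402309) R1:  1.412967 phi_2 + 3.506474 phi_3 = -0.687333
  R3 <- R3 - (1.412967/3.940924) R2 = R3 - (0.358537) R2:  2.999873 phi_3 = 0.003128
Back-substitution:
  phi_hat_3 = 0.003128 / 2.999873 = 0.001043
  phi_hat_2 = (-1.925776 - (1.412967)(0.001043)) / 3.940924 = -0.489035
  phi_hat_1 = (1.0076 - (1.0076)(-0.489035) - (-1.6831)(0.001043)) / 4.1836 = 0.359046
So phi_hat = [0.3590, -0.4890, 0.0010].
Therefore phi_hat_2 = -0.4890.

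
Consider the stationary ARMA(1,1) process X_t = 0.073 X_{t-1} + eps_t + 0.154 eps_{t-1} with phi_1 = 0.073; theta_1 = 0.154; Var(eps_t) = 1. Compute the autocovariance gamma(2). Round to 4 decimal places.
\gamma(2) = 0.0168

Multiply the model equation by X_{t-k} and take expectations. With theta_0 = psi_0 = 1 and psi_j the MA(infinity) weights, this gives
  gamma(k) - sum_i phi_i gamma(k-i) = c_k,
  c_k = sigma^2 * sum_{j=k..q} theta_j psi_{j-k}   (c_k = 0 for k > q),
using gamma(-m) = gamma(m).
psi-weights needed (psi_j = theta_j + sum_i phi_i psi_{j-i}):
  psi_1 = theta_1 + phi_1 = 0.154 + (0.073) = 0.227
Right-hand sides:
  c_0 = sigma^2 (1 + theta_1 psi_1) = 1 * (1 + (0.154)(0.227)) = 1 * 1.034958 = 1.034958
  c_1 = sigma^2 theta_1 = 1 * (0.154) = 0.154
  c_2 = 0
Equations for k = 0 and k = 1 (AR order 1):
  gamma(0) = phi_1 gamma(1) + c_0
  gamma(1) = phi_1 gamma(0) + c_1
Substituting the second into the first: gamma(0) (1 - phi_1^2) = c_0 + phi_1 c_1, so
  gamma(0) = (c_0 + phi_1 c_1) / (1 - phi_1^2) = (1.034958 + (0.073)(0.154)) / (1 - (0.073)^2) = 1.0462 / 0.994671 = 1.051805.
  gamma(1) = phi_1 gamma(0) + c_1 = (0.073)(1.051805) + (0.154) = 0.230782.
For k = 2 (> q): gamma(2) = phi_1 gamma(1) = (0.073)(0.230782) = 0.016847.
Therefore gamma(2) = 0.0168 (to 4 decimal places).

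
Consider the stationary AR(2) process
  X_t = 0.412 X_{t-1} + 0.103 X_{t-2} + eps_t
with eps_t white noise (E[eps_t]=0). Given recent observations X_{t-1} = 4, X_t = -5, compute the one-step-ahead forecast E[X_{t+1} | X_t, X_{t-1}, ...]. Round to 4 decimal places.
E[X_{t+1} \mid \mathcal F_t] = -1.6480

For an AR(p) model X_t = c + sum_i phi_i X_{t-i} + eps_t, the
one-step-ahead conditional mean is
  E[X_{t+1} | X_t, ...] = c + sum_i phi_i X_{t+1-i}.
Substitute known values:
  E[X_{t+1} | ...] = (0.412) * (-5) + (0.103) * (4)
                   = -1.6480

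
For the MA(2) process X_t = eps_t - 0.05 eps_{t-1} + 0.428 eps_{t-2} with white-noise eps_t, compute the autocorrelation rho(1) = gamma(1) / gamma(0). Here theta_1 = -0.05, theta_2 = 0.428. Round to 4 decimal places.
\rho(1) = -0.0602

For an MA(q) process with theta_0 = 1, the autocovariance is
  gamma(k) = sigma^2 * sum_{i=0..q-k} theta_i * theta_{i+k},
and rho(k) = gamma(k) / gamma(0). Sigma^2 cancels.
  numerator   = (1)*(-0.05) + (-0.05)*(0.428) = -0.0714.
  denominator = (1)^2 + (-0.05)^2 + (0.428)^2 = 1.185684.
  rho(1) = -0.0714 / 1.185684 = -0.0602.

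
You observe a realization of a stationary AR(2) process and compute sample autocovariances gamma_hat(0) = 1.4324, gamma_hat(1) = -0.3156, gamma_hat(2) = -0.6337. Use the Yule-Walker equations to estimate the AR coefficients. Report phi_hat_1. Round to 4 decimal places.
\hat\phi_{1} = -0.3340

The Yule-Walker equations for an AR(p) process read, in matrix form,
  Gamma_p phi = r_p,   with   (Gamma_p)_{ij} = gamma(|i - j|),
                       (r_p)_i = gamma(i),   i,j = 1..p.
Substitute the sample gammas (Toeplitz matrix and right-hand side of size 2):
  Gamma_p = [[1.4324, -0.3156], [-0.3156, 1.4324]]
  r_p     = [-0.3156, -0.6337]
Written out:
  1.4324 phi_1 - 0.3156 phi_2 = -0.3156
  -0.3156 phi_1 + 1.4324 phi_2 = -0.6337
Solve by Cramer's rule:
  det = gamma(0)^2 - gamma(1)^2 = (1.4324)^2 - (-0.3156)^2 = 2.05176976 - 0.09960336 = 1.9521664
  phi_hat_1 = [gamma(1) gamma(0) - gamma(1) gamma(2)] / det = [(-0.3156)(1.4324) - (-0.3156)(-0.6337)] / 1.9521664 = -0.65206116 / 1.9521664 = -0.334
  phi_hat_2 = [gamma(0) gamma(2) - gamma(1)^2] / det = [(1.4324)(-0.6337) - (-0.3156)^2] / 1.9521664 = -1.00731524 / 1.9521664 = -0.516
So phi_hat = [-0.3340, -0.5160].
Therefore phi_hat_1 = -0.3340.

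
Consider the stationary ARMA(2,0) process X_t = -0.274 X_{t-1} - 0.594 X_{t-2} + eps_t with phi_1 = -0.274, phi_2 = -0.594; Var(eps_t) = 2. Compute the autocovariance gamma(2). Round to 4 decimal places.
\gamma(2) = -1.7416

Multiply the model equation by X_{t-k} and take expectations. With theta_0 = psi_0 = 1 and psi_j the MA(infinity) weights, this gives
  gamma(k) - sum_i phi_i gamma(k-i) = c_k,
  c_k = sigma^2 * sum_{j=k..q} theta_j psi_{j-k}   (c_k = 0 for k > q),
using gamma(-m) = gamma(m).
Pure AR (q = 0): c_0 = sigma^2 = 2, c_k = 0 for k >= 1.
Equations for k = 0, 1, 2 (AR order 2, c_2 = 0):
  (E0) gamma(0) = phi_1 gamma(1) + phi_2 gamma(2) + c_0
  (E1) gamma(1) = phi_1 gamma(0) + phi_2 gamma(1) + c_1
  (E2) gamma(2) = phi_1 gamma(1) + phi_2 gamma(0)
From (E1): gamma(1) = A gamma(0) + B with
  A = phi_1 / (1 - phi_2) = -0.274 / 1.594 = -0.171895,   B = c_1 / (1 - phi_2) = 0 / 1.594 = 0.
Insert (E2) into (E0): gamma(0) (1 - phi_2^2) = phi_1 (1 + phi_2) gamma(1) + c_0.
  phi_1 (1 + phi_2) = (-0.274)(0.406) = -0.111244,   1 - phi_2^2 = 0.647164.
Replace gamma(1) by A gamma(0) + B and collect gamma(0):
  gamma(0) [0.647164 - (-0.111244)(-0.171895)] = c_0 = 2
  gamma(0) * 0.628042 = 2
  gamma(0) = 2 / 0.628042 = 3.184502.
  gamma(1) = A gamma(0) = (-0.171895)(3.184502) = -0.547399.
  gamma(2) = phi_1 gamma(1) + phi_2 gamma(0) = (-0.274)(-0.547399) + (-0.594)(3.184502) = -1.741607.
Therefore gamma(2) = -1.7416 (to 4 decimal places).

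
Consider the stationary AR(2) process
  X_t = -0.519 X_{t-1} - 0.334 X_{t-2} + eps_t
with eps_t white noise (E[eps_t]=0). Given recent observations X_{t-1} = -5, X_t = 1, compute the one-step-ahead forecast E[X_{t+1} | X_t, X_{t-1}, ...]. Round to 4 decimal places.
E[X_{t+1} \mid \mathcal F_t] = 1.1510

For an AR(p) model X_t = c + sum_i phi_i X_{t-i} + eps_t, the
one-step-ahead conditional mean is
  E[X_{t+1} | X_t, ...] = c + sum_i phi_i X_{t+1-i}.
Substitute known values:
  E[X_{t+1} | ...] = (-0.519) * (1) + (-0.334) * (-5)
                   = 1.1510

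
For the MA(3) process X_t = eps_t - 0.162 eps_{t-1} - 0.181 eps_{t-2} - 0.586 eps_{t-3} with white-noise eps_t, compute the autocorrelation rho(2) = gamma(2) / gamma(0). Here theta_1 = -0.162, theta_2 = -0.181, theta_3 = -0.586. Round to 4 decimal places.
\rho(2) = -0.0614

For an MA(q) process with theta_0 = 1, the autocovariance is
  gamma(k) = sigma^2 * sum_{i=0..q-k} theta_i * theta_{i+k},
and rho(k) = gamma(k) / gamma(0). Sigma^2 cancels.
  numerator   = (1)*(-0.181) + (-0.162)*(-0.586) = -0.086068.
  denominator = (1)^2 + (-0.162)^2 + (-0.181)^2 + (-0.586)^2 = 1.402401.
  rho(2) = -0.086068 / 1.402401 = -0.0614.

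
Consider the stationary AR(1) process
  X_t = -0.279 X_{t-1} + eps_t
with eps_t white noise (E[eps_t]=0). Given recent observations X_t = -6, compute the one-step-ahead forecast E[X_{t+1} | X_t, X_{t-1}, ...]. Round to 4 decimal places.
E[X_{t+1} \mid \mathcal F_t] = 1.6740

For an AR(p) model X_t = c + sum_i phi_i X_{t-i} + eps_t, the
one-step-ahead conditional mean is
  E[X_{t+1} | X_t, ...] = c + sum_i phi_i X_{t+1-i}.
Substitute known values:
  E[X_{t+1} | ...] = (-0.279) * (-6)
                   = 1.6740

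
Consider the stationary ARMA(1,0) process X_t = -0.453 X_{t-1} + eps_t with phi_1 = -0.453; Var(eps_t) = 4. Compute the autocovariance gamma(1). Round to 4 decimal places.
\gamma(1) = -2.2798

Multiply the model equation by X_{t-k} and take expectations. With theta_0 = psi_0 = 1 and psi_j the MA(infinity) weights, this gives
  gamma(k) - sum_i phi_i gamma(k-i) = c_k,
  c_k = sigma^2 * sum_{j=k..q} theta_j psi_{j-k}   (c_k = 0 for k > q),
using gamma(-m) = gamma(m).
Pure AR (q = 0): c_0 = sigma^2 = 4, c_k = 0 for k >= 1.
Equations for k = 0 and k = 1 (AR order 1):
  gamma(0) = phi_1 gamma(1) + c_0
  gamma(1) = phi_1 gamma(0) + c_1
Substituting the second into the first: gamma(0) (1 - phi_1^2) = c_0 + phi_1 c_1, so
  gamma(0) = c_0 / (1 - phi_1^2) = 4 / (1 - (-0.453)^2) = 4 / 0.794791 = 5.03277.
  gamma(1) = phi_1 gamma(0) = (-0.453)(5.03277) = -2.279845.
Therefore gamma(1) = -2.2798 (to 4 decimal places).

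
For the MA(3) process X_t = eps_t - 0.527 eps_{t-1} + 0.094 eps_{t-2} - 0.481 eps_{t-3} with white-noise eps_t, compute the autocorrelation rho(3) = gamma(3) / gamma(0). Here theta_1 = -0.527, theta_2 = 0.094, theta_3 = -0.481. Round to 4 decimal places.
\rho(3) = -0.3169

For an MA(q) process with theta_0 = 1, the autocovariance is
  gamma(k) = sigma^2 * sum_{i=0..q-k} theta_i * theta_{i+k},
and rho(k) = gamma(k) / gamma(0). Sigma^2 cancels.
  numerator   = (1)*(-0.481) = -0.481.
  denominator = (1)^2 + (-0.527)^2 + (0.094)^2 + (-0.481)^2 = 1.517926.
  rho(3) = -0.481 / 1.517926 = -0.3169.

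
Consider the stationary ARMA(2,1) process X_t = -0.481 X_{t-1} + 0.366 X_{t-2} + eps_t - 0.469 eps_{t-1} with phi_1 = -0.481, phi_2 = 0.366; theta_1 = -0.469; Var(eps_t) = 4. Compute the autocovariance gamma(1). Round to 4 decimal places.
\gamma(1) = -18.9069

Multiply the model equation by X_{t-k} and take expectations. With theta_0 = psi_0 = 1 and psi_j the MA(infinity) weights, this gives
  gamma(k) - sum_i phi_i gamma(k-i) = c_k,
  c_k = sigma^2 * sum_{j=k..q} theta_j psi_{j-k}   (c_k = 0 for k > q),
using gamma(-m) = gamma(m).
psi-weights needed (psi_j = theta_j + sum_i phi_i psi_{j-i}):
  psi_1 = theta_1 + phi_1 = -0.469 + (-0.481) = -0.95
Right-hand sides:
  c_0 = sigma^2 (1 + theta_1 psi_1) = 4 * (1 + (-0.469)(-0.95)) = 4 * 1.44555 = 5.7822
  c_1 = sigma^2 theta_1 = 4 * (-0.469) = -1.876
  c_2 = 0
Equations for k = 0, 1, 2 (AR order 2, c_2 = 0):
  (E0) gamma(0) = phi_1 gamma(1) + phi_2 gamma(2) + c_0
  (E1) gamma(1) = phi_1 gamma(0) + phi_2 gamma(1) + c_1
  (E2) gamma(2) = phi_1 gamma(1) + phi_2 gamma(0)
From (E1): gamma(1) = A gamma(0) + B with
  A = phi_1 / (1 - phi_2) = -0.481 / 0.634 = -0.758675,   B = c_1 / (1 - phi_2) = -1.876 / 0.634 = -2.958991.
Insert (E2) into (E0): gamma(0) (1 - phi_2^2) = phi_1 (1 + phi_2) gamma(1) + c_0.
  phi_1 (1 + phi_2) = (-0.481)(1.366) = -0.657046,   1 - phi_2^2 = 0.866044.
Replace gamma(1) by A gamma(0) + B and collect gamma(0):
  gamma(0) [0.866044 - (-0.657046)(-0.758675)] = (-0.657046)(-2.958991) + 5.7822
  gamma(0) * 0.36756 = 7.726393
  gamma(0) = 7.726393 / 0.36756 = 21.020791.
  gamma(1) = A gamma(0) + B = (-0.758675)(21.020791) + (-2.958991) = -18.906941.
Therefore gamma(1) = -18.9069 (to 4 decimal places).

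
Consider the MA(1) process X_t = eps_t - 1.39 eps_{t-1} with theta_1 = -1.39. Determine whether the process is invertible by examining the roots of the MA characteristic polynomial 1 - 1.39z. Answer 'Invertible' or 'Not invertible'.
\text{Not invertible}

The MA(q) characteristic polynomial is P(z) = 1 - 1.39z.
Invertibility requires all roots to lie outside the unit circle, i.e. |z| > 1 for every root.
This is linear in z: 1 + (-1.39) z = 0  =>  z = -1/(-1.39) = 0.719424,  |z| = 0.719424.
Moduli of all roots: 0.7194.
All moduli strictly greater than 1? No.
Verdict: Not invertible.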